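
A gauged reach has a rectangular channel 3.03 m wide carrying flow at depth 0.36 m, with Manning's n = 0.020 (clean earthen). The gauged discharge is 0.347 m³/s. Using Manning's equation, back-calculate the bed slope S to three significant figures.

A = b·y = 3.03 × 0.36 = 1.091 m²
P = b + 2y = 3.03 + 2×0.36 = 3.750 m
R = A/P = 1.091/3.750 = 0.2909 m
S = (Q·n / (1·A·R^(2/3)))² = (0.347×0.020 / (1×1.091×0.4390))² = 0.0002100

0.000210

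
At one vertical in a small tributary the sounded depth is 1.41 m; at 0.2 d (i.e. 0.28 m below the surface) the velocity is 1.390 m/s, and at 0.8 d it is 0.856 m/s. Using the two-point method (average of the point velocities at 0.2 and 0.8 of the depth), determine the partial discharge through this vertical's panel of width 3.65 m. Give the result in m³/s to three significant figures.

v̄ = (1.390 + 0.856) / 2 = 1.123 m/s
q = v̄ × d × w = 1.123 × 1.41 × 3.65 = 5.780 m³/s

5.78 m³/s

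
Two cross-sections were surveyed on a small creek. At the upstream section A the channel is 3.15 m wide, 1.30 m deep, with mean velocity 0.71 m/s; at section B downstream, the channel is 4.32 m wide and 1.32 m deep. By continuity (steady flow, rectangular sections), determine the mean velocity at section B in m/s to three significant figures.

Q = A₁V₁ = (3.15×1.30) × 0.71 = 2.907 m³/s
A₂ = 4.32 × 1.32 = 5.702 m²
V₂ = Q/A₂ = 2.907/5.702 = 0.5099 m/s

0.510 m/s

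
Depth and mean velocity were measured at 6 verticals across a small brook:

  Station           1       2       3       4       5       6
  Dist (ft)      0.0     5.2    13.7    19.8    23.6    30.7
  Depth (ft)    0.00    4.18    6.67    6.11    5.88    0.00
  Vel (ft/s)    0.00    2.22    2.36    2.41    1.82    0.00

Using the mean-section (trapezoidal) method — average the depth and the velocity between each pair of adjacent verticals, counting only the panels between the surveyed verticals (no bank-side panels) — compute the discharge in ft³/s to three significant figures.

Panel 1-2: Δb = 5.2 ft, d̄ = (0.00+4.18)/2 = 2.09, v̄ = (0.00+2.22)/2 = 1.11 → q = 5.2×2.09×1.11 = 12.06 ft³/s
Panel 2-3: Δb = 8.5 ft, d̄ = (4.18+6.67)/2 = 5.425, v̄ = (2.22+2.36)/2 = 2.29 → q = 8.5×5.425×2.29 = 105.6 ft³/s
Panel 3-4: Δb = 6.1 ft, d̄ = (6.67+6.11)/2 = 6.39, v̄ = (2.36+2.41)/2 = 2.385 → q = 6.1×6.39×2.385 = 92.96 ft³/s
Panel 4-5: Δb = 3.8 ft, d̄ = (6.11+5.88)/2 = 5.995, v̄ = (2.41+1.82)/2 = 2.115 → q = 3.8×5.995×2.115 = 48.18 ft³/s
Panel 5-6: Δb = 7.1 ft, d̄ = (5.88+0.00)/2 = 2.94, v̄ = (1.82+0.00)/2 = 0.91 → q = 7.1×2.94×0.91 = 19.00 ft³/s
Q = Σ q = 277.8 ft³/s

278 ft³/s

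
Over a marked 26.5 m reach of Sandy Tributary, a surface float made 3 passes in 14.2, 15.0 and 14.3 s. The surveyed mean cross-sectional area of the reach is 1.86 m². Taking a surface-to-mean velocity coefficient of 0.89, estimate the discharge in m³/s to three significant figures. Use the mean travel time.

3.03 m³/s

t̄ = (14.2 + 15.0 + 14.3) / 3 = 14.5 s
v_surface = L / t̄ = 26.5 / 14.5 = 1.828 m/s
v_mean = 0.89 × 1.828 = 1.627 m/s
Q = A × v_mean = 1.86 × 1.627 = 3.025 m³/s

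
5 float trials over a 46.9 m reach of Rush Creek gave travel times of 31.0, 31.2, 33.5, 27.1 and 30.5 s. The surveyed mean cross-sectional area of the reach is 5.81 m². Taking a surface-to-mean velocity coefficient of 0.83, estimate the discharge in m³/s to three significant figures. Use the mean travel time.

7.38 m³/s

t̄ = (31.0 + 31.2 + 33.5 + 27.1 + 30.5) / 5 = 30.66 s
v_surface = L / t̄ = 46.9 / 30.66 = 1.530 m/s
v_mean = 0.83 × 1.530 = 1.270 m/s
Q = A × v_mean = 5.81 × 1.270 = 7.377 m³/s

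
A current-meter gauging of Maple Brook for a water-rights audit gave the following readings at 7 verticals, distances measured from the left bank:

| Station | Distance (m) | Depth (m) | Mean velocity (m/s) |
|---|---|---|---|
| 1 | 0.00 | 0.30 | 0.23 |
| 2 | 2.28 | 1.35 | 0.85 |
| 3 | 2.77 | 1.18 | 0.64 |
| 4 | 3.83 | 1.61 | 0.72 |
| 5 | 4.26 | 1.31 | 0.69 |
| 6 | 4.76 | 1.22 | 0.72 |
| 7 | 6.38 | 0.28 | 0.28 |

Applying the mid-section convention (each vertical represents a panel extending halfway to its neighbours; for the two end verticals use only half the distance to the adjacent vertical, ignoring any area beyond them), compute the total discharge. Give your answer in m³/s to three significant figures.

w_1 = (2.28 − 0.00)/2 = 1.14 m; q_1 = 0.23 × 0.30 × 1.14 = 0.07866 m³/s
w_2 = (2.77 − 0.00)/2 = 1.385 m; q_2 = 0.85 × 1.35 × 1.385 = 1.589 m³/s
w_3 = (3.83 − 2.28)/2 = 0.775 m; q_3 = 0.64 × 1.18 × 0.775 = 0.5853 m³/s
w_4 = (4.26 − 2.77)/2 = 0.745 m; q_4 = 0.72 × 1.61 × 0.745 = 0.8636 m³/s
w_5 = (4.76 − 3.83)/2 = 0.465 m; q_5 = 0.69 × 1.31 × 0.465 = 0.4203 m³/s
w_6 = (6.38 − 4.26)/2 = 1.06 m; q_6 = 0.72 × 1.22 × 1.06 = 0.9311 m³/s
w_7 = (6.38 − 4.76)/2 = 0.81 m; q_7 = 0.28 × 0.28 × 0.81 = 0.06350 m³/s
Q = Σ qᵢ = 4.532 m³/s

4.53 m³/s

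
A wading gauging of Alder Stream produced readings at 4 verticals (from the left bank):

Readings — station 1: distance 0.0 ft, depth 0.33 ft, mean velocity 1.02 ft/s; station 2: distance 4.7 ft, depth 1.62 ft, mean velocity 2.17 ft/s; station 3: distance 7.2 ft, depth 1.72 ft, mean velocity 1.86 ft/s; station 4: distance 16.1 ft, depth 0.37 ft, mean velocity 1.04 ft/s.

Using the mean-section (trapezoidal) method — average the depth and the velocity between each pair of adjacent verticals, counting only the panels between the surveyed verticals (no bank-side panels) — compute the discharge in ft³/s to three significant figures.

Panel 1-2: Δb = 4.7 ft, d̄ = (0.33+1.62)/2 = 0.975, v̄ = (1.02+2.17)/2 = 1.595 → q = 4.7×0.975×1.595 = 7.309 ft³/s
Panel 2-3: Δb = 2.5 ft, d̄ = (1.62+1.72)/2 = 1.67, v̄ = (2.17+1.86)/2 = 2.015 → q = 2.5×1.67×2.015 = 8.413 ft³/s
Panel 3-4: Δb = 8.9 ft, d̄ = (1.72+0.37)/2 = 1.045, v̄ = (1.86+1.04)/2 = 1.45 → q = 8.9×1.045×1.45 = 13.49 ft³/s
Q = Σ q = 29.21 ft³/s

29.2 ft³/s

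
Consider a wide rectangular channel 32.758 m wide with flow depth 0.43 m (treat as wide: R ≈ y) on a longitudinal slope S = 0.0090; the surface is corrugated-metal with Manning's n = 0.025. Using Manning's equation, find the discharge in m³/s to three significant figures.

30.5 m³/s

A = b·y = 32.758 × 0.43 = 14.09 m²
Wide channel: R ≈ y = 0.43 m
Q = (1/n)·A·R^(2/3)·S^(1/2) = (1/0.025) × 14.09 × 0.4300^(2/3) × 0.0090^(1/2) = 30.45 m³/s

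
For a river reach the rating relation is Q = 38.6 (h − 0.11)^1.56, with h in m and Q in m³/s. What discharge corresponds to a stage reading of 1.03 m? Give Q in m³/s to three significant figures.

Q = 38.6 × (1.03 − 0.11)^1.56 = 38.6 × 0.92^1.56 = 33.89 m³/s

33.9 m³/s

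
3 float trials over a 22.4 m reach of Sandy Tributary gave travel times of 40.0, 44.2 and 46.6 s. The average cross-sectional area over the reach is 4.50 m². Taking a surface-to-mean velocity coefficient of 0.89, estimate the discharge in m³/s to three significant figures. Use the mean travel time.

t̄ = (40.0 + 44.2 + 46.6) / 3 = 43.6 s
v_surface = L / t̄ = 22.4 / 43.6 = 0.5138 m/s
v_mean = 0.89 × 0.5138 = 0.4572 m/s
Q = A × v_mean = 4.50 × 0.4572 = 2.058 m³/s

2.06 m³/s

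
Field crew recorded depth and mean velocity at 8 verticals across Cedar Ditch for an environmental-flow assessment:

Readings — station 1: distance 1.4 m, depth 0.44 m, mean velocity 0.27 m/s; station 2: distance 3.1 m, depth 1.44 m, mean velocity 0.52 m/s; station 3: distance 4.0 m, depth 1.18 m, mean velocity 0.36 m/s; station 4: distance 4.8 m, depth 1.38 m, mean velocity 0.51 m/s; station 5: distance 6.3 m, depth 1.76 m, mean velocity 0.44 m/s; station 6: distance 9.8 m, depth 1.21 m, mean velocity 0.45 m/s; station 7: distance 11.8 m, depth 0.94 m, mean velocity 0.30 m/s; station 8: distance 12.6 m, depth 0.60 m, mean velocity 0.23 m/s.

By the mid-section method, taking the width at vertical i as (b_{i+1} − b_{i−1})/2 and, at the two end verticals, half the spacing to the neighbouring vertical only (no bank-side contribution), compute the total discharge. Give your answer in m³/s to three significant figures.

w_1 = (3.1 − 1.4)/2 = 0.85 m; q_1 = 0.27 × 0.44 × 0.85 = 0.1010 m³/s
w_2 = (4.0 − 1.4)/2 = 1.3 m; q_2 = 0.52 × 1.44 × 1.3 = 0.9734 m³/s
w_3 = (4.8 − 3.1)/2 = 0.85 m; q_3 = 0.36 × 1.18 × 0.85 = 0.3611 m³/s
w_4 = (6.3 − 4.0)/2 = 1.15 m; q_4 = 0.51 × 1.38 × 1.15 = 0.8094 m³/s
w_5 = (9.8 − 4.8)/2 = 2.5 m; q_5 = 0.44 × 1.76 × 2.5 = 1.936 m³/s
w_6 = (11.8 − 6.3)/2 = 2.75 m; q_6 = 0.45 × 1.21 × 2.75 = 1.497 m³/s
w_7 = (12.6 − 9.8)/2 = 1.4 m; q_7 = 0.30 × 0.94 × 1.4 = 0.3948 m³/s
w_8 = (12.6 − 11.8)/2 = 0.4 m; q_8 = 0.23 × 0.60 × 0.4 = 0.05520 m³/s
Q = Σ qᵢ = 6.128 m³/s

6.13 m³/s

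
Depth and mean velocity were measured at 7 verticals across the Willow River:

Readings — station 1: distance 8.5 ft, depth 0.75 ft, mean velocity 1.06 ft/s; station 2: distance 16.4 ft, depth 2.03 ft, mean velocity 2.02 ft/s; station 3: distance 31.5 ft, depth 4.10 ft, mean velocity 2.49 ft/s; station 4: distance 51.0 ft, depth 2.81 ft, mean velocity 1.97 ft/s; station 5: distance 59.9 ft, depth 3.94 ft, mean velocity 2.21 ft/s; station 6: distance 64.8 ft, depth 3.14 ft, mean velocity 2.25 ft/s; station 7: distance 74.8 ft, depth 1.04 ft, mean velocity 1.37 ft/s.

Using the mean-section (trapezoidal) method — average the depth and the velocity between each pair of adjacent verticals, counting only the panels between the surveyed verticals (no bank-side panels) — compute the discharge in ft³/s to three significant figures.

411 ft³/s

Panel 1-2: Δb = 7.9 ft, d̄ = (0.75+2.03)/2 = 1.39, v̄ = (1.06+2.02)/2 = 1.54 → q = 7.9×1.39×1.54 = 16.91 ft³/s
Panel 2-3: Δb = 15.1 ft, d̄ = (2.03+4.10)/2 = 3.065, v̄ = (2.02+2.49)/2 = 2.255 → q = 15.1×3.065×2.255 = 104.4 ft³/s
Panel 3-4: Δb = 19.5 ft, d̄ = (4.10+2.81)/2 = 3.455, v̄ = (2.49+1.97)/2 = 2.23 → q = 19.5×3.455×2.23 = 150.2 ft³/s
Panel 4-5: Δb = 8.9 ft, d̄ = (2.81+3.94)/2 = 3.375, v̄ = (1.97+2.21)/2 = 2.09 → q = 8.9×3.375×2.09 = 62.78 ft³/s
Panel 5-6: Δb = 4.9 ft, d̄ = (3.94+3.14)/2 = 3.54, v̄ = (2.21+2.25)/2 = 2.23 → q = 4.9×3.54×2.23 = 38.68 ft³/s
Panel 6-7: Δb = 10 ft, d̄ = (3.14+1.04)/2 = 2.09, v̄ = (2.25+1.37)/2 = 1.81 → q = 10×2.09×1.81 = 37.83 ft³/s
Q = Σ q = 410.8 ft³/s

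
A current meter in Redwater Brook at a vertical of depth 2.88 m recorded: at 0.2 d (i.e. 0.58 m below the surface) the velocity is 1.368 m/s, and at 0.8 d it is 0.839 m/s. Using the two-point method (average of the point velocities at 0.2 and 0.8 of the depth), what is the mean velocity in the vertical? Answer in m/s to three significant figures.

1.10 m/s

v̄ = (1.368 + 0.839) / 2 = 1.104 m/s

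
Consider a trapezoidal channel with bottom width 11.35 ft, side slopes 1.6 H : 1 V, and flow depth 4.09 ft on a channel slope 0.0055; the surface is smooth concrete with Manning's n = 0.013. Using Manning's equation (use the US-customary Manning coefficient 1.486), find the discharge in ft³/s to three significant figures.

1210 ft³/s

A = (b + z·y)·y = (11.35 + 1.6×4.09)×4.09 = 73.19 ft²
P = b + 2y√(1+z²) = 11.35 + 2×4.09×√(1+1.6²) = 26.78 ft
R = A/P = 73.19/26.78 = 2.732 ft
Q = (1.486/n)·A·R^(2/3)·S^(1/2) = (1.486/0.013) × 73.19 × 2.732^(2/3) × 0.0055^(1/2) = 1213 ft³/s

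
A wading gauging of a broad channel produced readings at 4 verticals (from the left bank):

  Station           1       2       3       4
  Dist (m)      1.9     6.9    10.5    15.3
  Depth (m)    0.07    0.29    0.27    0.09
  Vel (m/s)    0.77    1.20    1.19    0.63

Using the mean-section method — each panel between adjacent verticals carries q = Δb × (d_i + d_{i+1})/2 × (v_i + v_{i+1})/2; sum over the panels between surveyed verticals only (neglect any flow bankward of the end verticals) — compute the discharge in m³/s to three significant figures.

Panel 1-2: Δb = 5 m, d̄ = (0.07+0.29)/2 = 0.18, v̄ = (0.77+1.20)/2 = 0.985 → q = 5×0.18×0.985 = 0.8865 m³/s
Panel 2-3: Δb = 3.6 m, d̄ = (0.29+0.27)/2 = 0.28, v̄ = (1.20+1.19)/2 = 1.195 → q = 3.6×0.28×1.195 = 1.205 m³/s
Panel 3-4: Δb = 4.8 m, d̄ = (0.27+0.09)/2 = 0.18, v̄ = (1.19+0.63)/2 = 0.91 → q = 4.8×0.18×0.91 = 0.7862 m³/s
Q = Σ q = 2.877 m³/s

2.88 m³/s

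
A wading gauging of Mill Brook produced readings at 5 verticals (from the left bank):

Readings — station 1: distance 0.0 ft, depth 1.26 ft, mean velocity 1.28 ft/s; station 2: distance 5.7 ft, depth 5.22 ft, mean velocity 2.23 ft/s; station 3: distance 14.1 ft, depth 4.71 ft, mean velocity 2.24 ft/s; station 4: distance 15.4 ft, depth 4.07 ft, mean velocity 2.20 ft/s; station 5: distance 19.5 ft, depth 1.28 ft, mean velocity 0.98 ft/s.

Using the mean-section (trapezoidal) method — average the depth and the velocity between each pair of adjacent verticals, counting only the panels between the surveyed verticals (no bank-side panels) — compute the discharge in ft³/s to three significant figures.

156 ft³/s

Panel 1-2: Δb = 5.7 ft, d̄ = (1.26+5.22)/2 = 3.24, v̄ = (1.28+2.23)/2 = 1.755 → q = 5.7×3.24×1.755 = 32.41 ft³/s
Panel 2-3: Δb = 8.4 ft, d̄ = (5.22+4.71)/2 = 4.965, v̄ = (2.23+2.24)/2 = 2.235 → q = 8.4×4.965×2.235 = 93.21 ft³/s
Panel 3-4: Δb = 1.3 ft, d̄ = (4.71+4.07)/2 = 4.39, v̄ = (2.24+2.20)/2 = 2.22 → q = 1.3×4.39×2.22 = 12.67 ft³/s
Panel 4-5: Δb = 4.1 ft, d̄ = (4.07+1.28)/2 = 2.675, v̄ = (2.20+0.98)/2 = 1.59 → q = 4.1×2.675×1.59 = 17.44 ft³/s
Q = Σ q = 155.7 ft³/s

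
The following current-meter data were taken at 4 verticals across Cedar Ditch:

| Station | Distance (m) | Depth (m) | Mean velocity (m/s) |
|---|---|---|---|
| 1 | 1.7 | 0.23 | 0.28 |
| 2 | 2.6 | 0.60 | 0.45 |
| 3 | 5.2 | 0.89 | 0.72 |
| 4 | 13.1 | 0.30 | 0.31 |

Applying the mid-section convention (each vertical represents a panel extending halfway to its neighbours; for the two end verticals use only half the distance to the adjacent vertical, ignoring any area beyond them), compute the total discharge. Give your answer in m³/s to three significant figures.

4.23 m³/s

w_1 = (2.6 − 1.7)/2 = 0.45 m; q_1 = 0.28 × 0.23 × 0.45 = 0.02898 m³/s
w_2 = (5.2 − 1.7)/2 = 1.75 m; q_2 = 0.45 × 0.60 × 1.75 = 0.4725 m³/s
w_3 = (13.1 − 2.6)/2 = 5.25 m; q_3 = 0.72 × 0.89 × 5.25 = 3.364 m³/s
w_4 = (13.1 − 5.2)/2 = 3.95 m; q_4 = 0.31 × 0.30 × 3.95 = 0.3674 m³/s
Q = Σ qᵢ = 4.233 m³/s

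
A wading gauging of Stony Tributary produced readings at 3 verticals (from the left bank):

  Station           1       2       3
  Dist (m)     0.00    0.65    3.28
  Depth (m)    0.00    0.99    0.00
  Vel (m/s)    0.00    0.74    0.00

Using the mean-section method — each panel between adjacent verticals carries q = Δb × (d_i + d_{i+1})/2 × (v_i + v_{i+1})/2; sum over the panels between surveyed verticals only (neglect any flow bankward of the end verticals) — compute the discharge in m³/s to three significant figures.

Panel 1-2: Δb = 0.65 m, d̄ = (0.00+0.99)/2 = 0.495, v̄ = (0.00+0.74)/2 = 0.37 → q = 0.65×0.495×0.37 = 0.1190 m³/s
Panel 2-3: Δb = 2.63 m, d̄ = (0.99+0.00)/2 = 0.495, v̄ = (0.74+0.00)/2 = 0.37 → q = 2.63×0.495×0.37 = 0.4817 m³/s
Q = Σ q = 0.6007 m³/s

0.601 m³/s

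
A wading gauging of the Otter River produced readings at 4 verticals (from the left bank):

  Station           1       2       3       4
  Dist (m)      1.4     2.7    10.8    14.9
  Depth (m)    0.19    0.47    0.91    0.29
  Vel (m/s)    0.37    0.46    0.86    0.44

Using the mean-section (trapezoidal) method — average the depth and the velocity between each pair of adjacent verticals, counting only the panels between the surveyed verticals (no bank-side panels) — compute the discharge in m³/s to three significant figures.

5.47 m³/s

Panel 1-2: Δb = 1.3 m, d̄ = (0.19+0.47)/2 = 0.33, v̄ = (0.37+0.46)/2 = 0.415 → q = 1.3×0.33×0.415 = 0.1780 m³/s
Panel 2-3: Δb = 8.1 m, d̄ = (0.47+0.91)/2 = 0.69, v̄ = (0.46+0.86)/2 = 0.66 → q = 8.1×0.69×0.66 = 3.689 m³/s
Panel 3-4: Δb = 4.1 m, d̄ = (0.91+0.29)/2 = 0.6, v̄ = (0.86+0.44)/2 = 0.65 → q = 4.1×0.6×0.65 = 1.599 m³/s
Q = Σ q = 5.466 m³/s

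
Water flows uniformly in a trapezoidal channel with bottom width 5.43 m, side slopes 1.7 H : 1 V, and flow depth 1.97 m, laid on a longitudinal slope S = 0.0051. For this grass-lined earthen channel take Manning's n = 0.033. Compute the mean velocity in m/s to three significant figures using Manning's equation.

2.59 m/s

A = (b + z·y)·y = (5.43 + 1.7×1.97)×1.97 = 17.29 m²
P = b + 2y√(1+z²) = 5.43 + 2×1.97×√(1+1.7²) = 13.20 m
R = A/P = 17.29/13.20 = 1.310 m
Q = (1/n)·A·R^(2/3)·S^(1/2) = (1/0.033) × 17.29 × 1.310^(2/3) × 0.0051^(1/2) = 44.81 m³/s
V = Q/A = 44.81/17.29 = 2.591 m/s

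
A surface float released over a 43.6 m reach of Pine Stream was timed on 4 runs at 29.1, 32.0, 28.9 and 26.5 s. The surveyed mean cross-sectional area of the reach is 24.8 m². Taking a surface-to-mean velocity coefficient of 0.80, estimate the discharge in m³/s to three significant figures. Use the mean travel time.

29.7 m³/s

t̄ = (29.1 + 32.0 + 28.9 + 26.5) / 4 = 29.125 s
v_surface = L / t̄ = 43.6 / 29.125 = 1.497 m/s
v_mean = 0.80 × 1.497 = 1.198 m/s
Q = A × v_mean = 24.8 × 1.198 = 29.70 m³/s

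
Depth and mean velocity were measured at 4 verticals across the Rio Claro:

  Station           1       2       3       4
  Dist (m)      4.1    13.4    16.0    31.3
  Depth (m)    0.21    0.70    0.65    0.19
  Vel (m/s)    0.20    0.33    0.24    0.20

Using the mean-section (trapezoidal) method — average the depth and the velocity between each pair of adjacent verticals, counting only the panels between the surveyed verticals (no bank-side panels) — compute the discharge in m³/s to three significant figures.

Panel 1-2: Δb = 9.3 m, d̄ = (0.21+0.70)/2 = 0.455, v̄ = (0.20+0.33)/2 = 0.265 → q = 9.3×0.455×0.265 = 1.121 m³/s
Panel 2-3: Δb = 2.6 m, d̄ = (0.70+0.65)/2 = 0.675, v̄ = (0.33+0.24)/2 = 0.285 → q = 2.6×0.675×0.285 = 0.5002 m³/s
Panel 3-4: Δb = 15.3 m, d̄ = (0.65+0.19)/2 = 0.42, v̄ = (0.24+0.20)/2 = 0.22 → q = 15.3×0.42×0.22 = 1.414 m³/s
Q = Σ q = 3.035 m³/s

3.04 m³/s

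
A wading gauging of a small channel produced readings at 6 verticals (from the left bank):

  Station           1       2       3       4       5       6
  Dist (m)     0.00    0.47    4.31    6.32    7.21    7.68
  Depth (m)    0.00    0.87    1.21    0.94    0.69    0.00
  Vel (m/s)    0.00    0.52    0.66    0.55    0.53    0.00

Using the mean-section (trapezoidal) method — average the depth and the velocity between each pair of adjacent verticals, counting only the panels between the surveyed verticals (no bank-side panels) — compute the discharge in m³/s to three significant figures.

Panel 1-2: Δb = 0.47 m, d̄ = (0.00+0.87)/2 = 0.435, v̄ = (0.00+0.52)/2 = 0.26 → q = 0.47×0.435×0.26 = 0.05316 m³/s
Panel 2-3: Δb = 3.84 m, d̄ = (0.87+1.21)/2 = 1.04, v̄ = (0.52+0.66)/2 = 0.59 → q = 3.84×1.04×0.59 = 2.356 m³/s
Panel 3-4: Δb = 2.01 m, d̄ = (1.21+0.94)/2 = 1.075, v̄ = (0.66+0.55)/2 = 0.605 → q = 2.01×1.075×0.605 = 1.307 m³/s
Panel 4-5: Δb = 0.89 m, d̄ = (0.94+0.69)/2 = 0.815, v̄ = (0.55+0.53)/2 = 0.54 → q = 0.89×0.815×0.54 = 0.3917 m³/s
Panel 5-6: Δb = 0.47 m, d̄ = (0.69+0.00)/2 = 0.345, v̄ = (0.53+0.00)/2 = 0.265 → q = 0.47×0.345×0.265 = 0.04297 m³/s
Q = Σ q = 4.151 m³/s

4.15 m³/s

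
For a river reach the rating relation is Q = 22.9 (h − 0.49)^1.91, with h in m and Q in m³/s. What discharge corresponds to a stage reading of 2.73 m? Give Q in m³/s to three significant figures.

Q = 22.9 × (2.73 − 0.49)^1.91 = 22.9 × 2.24^1.91 = 106.9 m³/s

107 m³/s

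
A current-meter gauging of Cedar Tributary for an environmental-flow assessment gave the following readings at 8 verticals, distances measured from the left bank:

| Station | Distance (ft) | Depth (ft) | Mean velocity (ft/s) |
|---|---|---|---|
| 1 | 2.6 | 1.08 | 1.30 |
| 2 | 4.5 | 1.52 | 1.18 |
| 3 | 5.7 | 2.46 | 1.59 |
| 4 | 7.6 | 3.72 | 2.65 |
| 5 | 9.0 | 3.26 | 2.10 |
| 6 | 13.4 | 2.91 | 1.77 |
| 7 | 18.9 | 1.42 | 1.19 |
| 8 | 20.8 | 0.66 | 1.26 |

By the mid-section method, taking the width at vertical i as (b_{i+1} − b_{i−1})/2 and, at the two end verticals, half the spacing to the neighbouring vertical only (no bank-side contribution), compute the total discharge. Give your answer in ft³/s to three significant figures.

w_1 = (4.5 − 2.6)/2 = 0.95 ft; q_1 = 1.30 × 1.08 × 0.95 = 1.334 ft³/s
w_2 = (5.7 − 2.6)/2 = 1.55 ft; q_2 = 1.18 × 1.52 × 1.55 = 2.780 ft³/s
w_3 = (7.6 − 4.5)/2 = 1.55 ft; q_3 = 1.59 × 2.46 × 1.55 = 6.063 ft³/s
w_4 = (9.0 − 5.7)/2 = 1.65 ft; q_4 = 2.65 × 3.72 × 1.65 = 16.27 ft³/s
w_5 = (13.4 − 7.6)/2 = 2.9 ft; q_5 = 2.10 × 3.26 × 2.9 = 19.85 ft³/s
w_6 = (18.9 − 9.0)/2 = 4.95 ft; q_6 = 1.77 × 2.91 × 4.95 = 25.50 ft³/s
w_7 = (20.8 − 13.4)/2 = 3.7 ft; q_7 = 1.19 × 1.42 × 3.7 = 6.252 ft³/s
w_8 = (20.8 − 18.9)/2 = 0.95 ft; q_8 = 1.26 × 0.66 × 0.95 = 0.7900 ft³/s
Q = Σ qᵢ = 78.83 ft³/s

78.8 ft³/s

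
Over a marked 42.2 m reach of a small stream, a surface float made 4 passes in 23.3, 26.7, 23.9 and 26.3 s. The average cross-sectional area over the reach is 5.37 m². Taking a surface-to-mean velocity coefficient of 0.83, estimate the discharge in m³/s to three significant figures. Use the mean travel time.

7.51 m³/s

t̄ = (23.3 + 26.7 + 23.9 + 26.3) / 4 = 25.05 s
v_surface = L / t̄ = 42.2 / 25.05 = 1.685 m/s
v_mean = 0.83 × 1.685 = 1.398 m/s
Q = A × v_mean = 5.37 × 1.398 = 7.509 m³/s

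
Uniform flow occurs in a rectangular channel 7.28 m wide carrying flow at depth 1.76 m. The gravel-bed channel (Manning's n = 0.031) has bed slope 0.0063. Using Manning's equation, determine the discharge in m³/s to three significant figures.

36.8 m³/s

A = b·y = 7.28 × 1.76 = 12.81 m²
P = b + 2y = 7.28 + 2×1.76 = 10.80 m
R = A/P = 12.81/10.80 = 1.186 m
Q = (1/n)·A·R^(2/3)·S^(1/2) = (1/0.031) × 12.81 × 1.186^(2/3) × 0.0063^(1/2) = 36.76 m³/s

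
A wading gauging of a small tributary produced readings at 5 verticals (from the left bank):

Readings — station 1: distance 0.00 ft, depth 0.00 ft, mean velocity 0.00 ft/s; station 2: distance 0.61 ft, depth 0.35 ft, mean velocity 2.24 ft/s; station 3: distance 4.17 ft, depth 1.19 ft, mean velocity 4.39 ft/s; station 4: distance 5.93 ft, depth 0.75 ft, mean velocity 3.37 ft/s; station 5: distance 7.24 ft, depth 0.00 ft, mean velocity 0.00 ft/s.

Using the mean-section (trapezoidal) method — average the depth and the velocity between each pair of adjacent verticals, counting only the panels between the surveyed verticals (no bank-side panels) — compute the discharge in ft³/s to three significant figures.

Panel 1-2: Δb = 0.61 ft, d̄ = (0.00+0.35)/2 = 0.175, v̄ = (0.00+2.24)/2 = 1.12 → q = 0.61×0.175×1.12 = 0.1196 ft³/s
Panel 2-3: Δb = 3.56 ft, d̄ = (0.35+1.19)/2 = 0.77, v̄ = (2.24+4.39)/2 = 3.315 → q = 3.56×0.77×3.315 = 9.087 ft³/s
Panel 3-4: Δb = 1.76 ft, d̄ = (1.19+0.75)/2 = 0.97, v̄ = (4.39+3.37)/2 = 3.88 → q = 1.76×0.97×3.88 = 6.624 ft³/s
Panel 4-5: Δb = 1.31 ft, d̄ = (0.75+0.00)/2 = 0.375, v̄ = (3.37+0.00)/2 = 1.685 → q = 1.31×0.375×1.685 = 0.8278 ft³/s
Q = Σ q = 16.66 ft³/s

16.7 ft³/s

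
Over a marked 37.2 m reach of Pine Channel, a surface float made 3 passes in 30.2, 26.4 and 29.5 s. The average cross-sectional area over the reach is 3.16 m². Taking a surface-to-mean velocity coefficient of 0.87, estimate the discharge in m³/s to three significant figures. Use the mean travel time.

t̄ = (30.2 + 26.4 + 29.5) / 3 = 28.7 s
v_surface = L / t̄ = 37.2 / 28.7 = 1.296 m/s
v_mean = 0.87 × 1.296 = 1.128 m/s
Q = A × v_mean = 3.16 × 1.128 = 3.563 m³/s

3.56 m³/s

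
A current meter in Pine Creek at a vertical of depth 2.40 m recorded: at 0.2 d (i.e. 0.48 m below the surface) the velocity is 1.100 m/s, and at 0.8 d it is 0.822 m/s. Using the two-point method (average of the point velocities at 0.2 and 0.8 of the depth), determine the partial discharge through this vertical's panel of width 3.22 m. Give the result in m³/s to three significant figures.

7.43 m³/s

v̄ = (1.100 + 0.822) / 2 = 0.9610 m/s
q = v̄ × d × w = 0.9610 × 2.40 × 3.22 = 7.427 m³/s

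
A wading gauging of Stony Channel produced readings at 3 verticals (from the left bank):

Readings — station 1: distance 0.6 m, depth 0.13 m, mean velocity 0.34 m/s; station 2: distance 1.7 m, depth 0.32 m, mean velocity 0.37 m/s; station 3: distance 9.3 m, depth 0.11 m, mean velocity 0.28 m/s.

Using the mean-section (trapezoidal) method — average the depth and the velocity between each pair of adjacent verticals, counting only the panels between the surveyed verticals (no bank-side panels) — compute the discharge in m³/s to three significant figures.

0.619 m³/s

Panel 1-2: Δb = 1.1 m, d̄ = (0.13+0.32)/2 = 0.225, v̄ = (0.34+0.37)/2 = 0.355 → q = 1.1×0.225×0.355 = 0.08786 m³/s
Panel 2-3: Δb = 7.6 m, d̄ = (0.32+0.11)/2 = 0.215, v̄ = (0.37+0.28)/2 = 0.325 → q = 7.6×0.215×0.325 = 0.5311 m³/s
Q = Σ q = 0.6189 m³/s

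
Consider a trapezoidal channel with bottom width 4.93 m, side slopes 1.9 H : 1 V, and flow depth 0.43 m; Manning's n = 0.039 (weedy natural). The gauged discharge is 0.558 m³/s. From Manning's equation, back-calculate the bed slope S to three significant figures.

A = (b + z·y)·y = (4.93 + 1.9×0.43)×0.43 = 2.471 m²
P = b + 2y√(1+z²) = 4.93 + 2×0.43×√(1+1.9²) = 6.776 m
R = A/P = 2.471/6.776 = 0.3647 m
S = (Q·n / (1·A·R^(2/3)))² = (0.558×0.039 / (1×2.471×0.5104))² = 0.0002976

0.000298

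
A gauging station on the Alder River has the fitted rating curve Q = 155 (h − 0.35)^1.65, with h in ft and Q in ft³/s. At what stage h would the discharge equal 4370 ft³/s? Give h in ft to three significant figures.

h − h₀ = (Q/C)^(1/b) = (4370/155)^(1/1.65) = 7.566 ft
h = 0.35 + 7.566 = 7.916 ft

7.92 ft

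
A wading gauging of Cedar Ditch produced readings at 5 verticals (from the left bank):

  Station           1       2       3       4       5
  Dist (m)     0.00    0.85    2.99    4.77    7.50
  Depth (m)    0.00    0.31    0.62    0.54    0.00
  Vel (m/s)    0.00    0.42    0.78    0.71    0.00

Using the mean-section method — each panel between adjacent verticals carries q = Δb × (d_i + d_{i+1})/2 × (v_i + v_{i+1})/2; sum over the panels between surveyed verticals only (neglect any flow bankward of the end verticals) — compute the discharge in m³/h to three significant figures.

Panel 1-2: Δb = 0.85 m, d̄ = (0.00+0.31)/2 = 0.155, v̄ = (0.00+0.42)/2 = 0.21 → q = 0.85×0.155×0.21 = 0.02767 m³/s
Panel 2-3: Δb = 2.14 m, d̄ = (0.31+0.62)/2 = 0.465, v̄ = (0.42+0.78)/2 = 0.6 → q = 2.14×0.465×0.6 = 0.5971 m³/s
Panel 3-4: Δb = 1.78 m, d̄ = (0.62+0.54)/2 = 0.58, v̄ = (0.78+0.71)/2 = 0.745 → q = 1.78×0.58×0.745 = 0.7691 m³/s
Panel 4-5: Δb = 2.73 m, d̄ = (0.54+0.00)/2 = 0.27, v̄ = (0.71+0.00)/2 = 0.355 → q = 2.73×0.27×0.355 = 0.2617 m³/s
Q = Σ q = 1.656 m³/s
= 1.656 × 3600 = 5960 m³/h

5960 m³/h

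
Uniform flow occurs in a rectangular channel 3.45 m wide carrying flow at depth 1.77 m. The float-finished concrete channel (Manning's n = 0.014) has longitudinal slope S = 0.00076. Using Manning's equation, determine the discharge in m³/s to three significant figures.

11.0 m³/s

A = b·y = 3.45 × 1.77 = 6.107 m²
P = b + 2y = 3.45 + 2×1.77 = 6.990 m
R = A/P = 6.107/6.990 = 0.8736 m
Q = (1/n)·A·R^(2/3)·S^(1/2) = (1/0.014) × 6.107 × 0.8736^(2/3) × 0.00076^(1/2) = 10.99 m³/s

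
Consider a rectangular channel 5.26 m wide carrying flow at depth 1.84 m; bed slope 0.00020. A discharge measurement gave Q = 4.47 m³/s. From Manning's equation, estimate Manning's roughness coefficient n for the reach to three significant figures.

A = b·y = 5.26 × 1.84 = 9.678 m²
P = b + 2y = 5.26 + 2×1.84 = 8.940 m
R = A/P = 9.678/8.940 = 1.083 m
n = (1/Q)·A·R^(2/3)·S^(1/2) = (1/4.47) × 9.678 × 1.054 × 0.01414 = 0.03228

0.0323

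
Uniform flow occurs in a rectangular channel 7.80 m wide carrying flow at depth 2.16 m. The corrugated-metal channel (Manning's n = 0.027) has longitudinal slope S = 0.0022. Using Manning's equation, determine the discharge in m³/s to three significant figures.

36.5 m³/s

A = b·y = 7.80 × 2.16 = 16.85 m²
P = b + 2y = 7.80 + 2×2.16 = 12.12 m
R = A/P = 16.85/12.12 = 1.390 m
Q = (1/n)·A·R^(2/3)·S^(1/2) = (1/0.027) × 16.85 × 1.390^(2/3) × 0.0022^(1/2) = 36.46 m³/s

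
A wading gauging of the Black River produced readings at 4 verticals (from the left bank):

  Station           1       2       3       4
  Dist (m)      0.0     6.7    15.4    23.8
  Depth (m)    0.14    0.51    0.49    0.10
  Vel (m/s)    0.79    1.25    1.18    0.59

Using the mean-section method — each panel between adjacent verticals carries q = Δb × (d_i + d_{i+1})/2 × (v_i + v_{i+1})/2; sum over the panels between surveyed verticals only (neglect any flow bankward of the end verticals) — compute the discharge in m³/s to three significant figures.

9.70 m³/s

Panel 1-2: Δb = 6.7 m, d̄ = (0.14+0.51)/2 = 0.325, v̄ = (0.79+1.25)/2 = 1.02 → q = 6.7×0.325×1.02 = 2.221 m³/s
Panel 2-3: Δb = 8.7 m, d̄ = (0.51+0.49)/2 = 0.5, v̄ = (1.25+1.18)/2 = 1.215 → q = 8.7×0.5×1.215 = 5.285 m³/s
Panel 3-4: Δb = 8.4 m, d̄ = (0.49+0.10)/2 = 0.295, v̄ = (1.18+0.59)/2 = 0.885 → q = 8.4×0.295×0.885 = 2.193 m³/s
Q = Σ q = 9.699 m³/s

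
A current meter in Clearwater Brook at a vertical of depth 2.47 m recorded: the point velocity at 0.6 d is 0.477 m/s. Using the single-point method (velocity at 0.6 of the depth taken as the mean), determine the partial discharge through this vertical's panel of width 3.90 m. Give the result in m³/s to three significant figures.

v̄ = v₀.₆ = 0.477 m/s
q = v̄ × d × w = 0.4770 × 2.47 × 3.90 = 4.595 m³/s

4.59 m³/s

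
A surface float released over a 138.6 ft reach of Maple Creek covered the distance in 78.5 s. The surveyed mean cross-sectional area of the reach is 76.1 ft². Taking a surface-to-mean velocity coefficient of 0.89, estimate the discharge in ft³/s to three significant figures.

v_surface = L / t̄ = 138.6 / 78.5 = 1.766 ft/s
v_mean = 0.89 × 1.766 = 1.571 ft/s
Q = A × v_mean = 76.1 × 1.571 = 119.6 ft³/s

120 ft³/s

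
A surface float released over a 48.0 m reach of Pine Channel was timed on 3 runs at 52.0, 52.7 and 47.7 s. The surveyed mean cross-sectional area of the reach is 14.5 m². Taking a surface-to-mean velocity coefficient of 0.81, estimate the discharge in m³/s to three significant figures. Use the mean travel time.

t̄ = (52.0 + 52.7 + 47.7) / 3 = 50.8 s
v_surface = L / t̄ = 48.0 / 50.8 = 0.9449 m/s
v_mean = 0.81 × 0.9449 = 0.7654 m/s
Q = A × v_mean = 14.5 × 0.7654 = 11.10 m³/s

11.1 m³/s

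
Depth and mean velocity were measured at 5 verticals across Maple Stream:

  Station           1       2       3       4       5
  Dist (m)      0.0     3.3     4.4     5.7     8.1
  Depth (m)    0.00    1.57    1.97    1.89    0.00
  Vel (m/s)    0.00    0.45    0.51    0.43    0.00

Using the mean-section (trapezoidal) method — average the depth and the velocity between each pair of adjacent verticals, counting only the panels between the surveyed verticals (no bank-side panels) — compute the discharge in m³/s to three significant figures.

Panel 1-2: Δb = 3.3 m, d̄ = (0.00+1.57)/2 = 0.785, v̄ = (0.00+0.45)/2 = 0.225 → q = 3.3×0.785×0.225 = 0.5829 m³/s
Panel 2-3: Δb = 1.1 m, d̄ = (1.57+1.97)/2 = 1.77, v̄ = (0.45+0.51)/2 = 0.48 → q = 1.1×1.77×0.48 = 0.9346 m³/s
Panel 3-4: Δb = 1.3 m, d̄ = (1.97+1.89)/2 = 1.93, v̄ = (0.51+0.43)/2 = 0.47 → q = 1.3×1.93×0.47 = 1.179 m³/s
Panel 4-5: Δb = 2.4 m, d̄ = (1.89+0.00)/2 = 0.945, v̄ = (0.43+0.00)/2 = 0.215 → q = 2.4×0.945×0.215 = 0.4876 m³/s
Q = Σ q = 3.184 m³/s

3.18 m³/s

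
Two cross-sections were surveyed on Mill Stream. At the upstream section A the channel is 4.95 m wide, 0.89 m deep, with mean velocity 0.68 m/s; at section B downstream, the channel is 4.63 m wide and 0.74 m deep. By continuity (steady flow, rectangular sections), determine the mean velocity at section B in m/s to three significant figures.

0.874 m/s

Q = A₁V₁ = (4.95×0.89) × 0.68 = 2.996 m³/s
A₂ = 4.63 × 0.74 = 3.426 m²
V₂ = Q/A₂ = 2.996/3.426 = 0.8744 m/s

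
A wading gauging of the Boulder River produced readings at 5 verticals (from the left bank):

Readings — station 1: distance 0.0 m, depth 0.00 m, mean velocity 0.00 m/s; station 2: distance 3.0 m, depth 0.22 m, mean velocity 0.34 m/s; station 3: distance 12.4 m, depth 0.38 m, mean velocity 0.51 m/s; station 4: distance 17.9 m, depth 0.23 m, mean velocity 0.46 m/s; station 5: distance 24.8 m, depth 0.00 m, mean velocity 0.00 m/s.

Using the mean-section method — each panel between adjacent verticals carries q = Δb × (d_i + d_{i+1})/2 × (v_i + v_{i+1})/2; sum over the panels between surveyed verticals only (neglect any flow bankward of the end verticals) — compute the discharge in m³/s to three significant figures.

Panel 1-2: Δb = 3 m, d̄ = (0.00+0.22)/2 = 0.11, v̄ = (0.00+0.34)/2 = 0.17 → q = 3×0.11×0.17 = 0.05610 m³/s
Panel 2-3: Δb = 9.4 m, d̄ = (0.22+0.38)/2 = 0.3, v̄ = (0.34+0.51)/2 = 0.425 → q = 9.4×0.3×0.425 = 1.199 m³/s
Panel 3-4: Δb = 5.5 m, d̄ = (0.38+0.23)/2 = 0.305, v̄ = (0.51+0.46)/2 = 0.485 → q = 5.5×0.305×0.485 = 0.8136 m³/s
Panel 4-5: Δb = 6.9 m, d̄ = (0.23+0.00)/2 = 0.115, v̄ = (0.46+0.00)/2 = 0.23 → q = 6.9×0.115×0.23 = 0.1825 m³/s
Q = Σ q = 2.251 m³/s

2.25 m³/s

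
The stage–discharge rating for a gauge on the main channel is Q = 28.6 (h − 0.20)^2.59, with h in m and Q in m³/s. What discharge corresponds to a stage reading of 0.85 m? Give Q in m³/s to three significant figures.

Q = 28.6 × (0.85 − 0.20)^2.59 = 28.6 × 0.65^2.59 = 9.372 m³/s

9.37 m³/s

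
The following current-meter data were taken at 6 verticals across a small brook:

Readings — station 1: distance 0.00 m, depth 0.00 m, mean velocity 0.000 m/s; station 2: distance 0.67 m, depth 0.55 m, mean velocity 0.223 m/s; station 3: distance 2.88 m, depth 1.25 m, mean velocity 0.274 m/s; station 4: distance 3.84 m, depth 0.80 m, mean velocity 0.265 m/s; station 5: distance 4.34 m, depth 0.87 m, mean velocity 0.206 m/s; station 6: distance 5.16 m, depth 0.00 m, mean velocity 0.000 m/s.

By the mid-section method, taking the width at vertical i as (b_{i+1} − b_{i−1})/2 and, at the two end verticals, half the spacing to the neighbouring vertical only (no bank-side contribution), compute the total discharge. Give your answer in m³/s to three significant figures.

w_2 = (2.88 − 0.00)/2 = 1.44 m; q_2 = 0.223 × 0.55 × 1.44 = 0.1766 m³/s
w_3 = (3.84 − 0.67)/2 = 1.585 m; q_3 = 0.274 × 1.25 × 1.585 = 0.5429 m³/s
w_4 = (4.34 − 2.88)/2 = 0.73 m; q_4 = 0.265 × 0.80 × 0.73 = 0.1548 m³/s
w_5 = (5.16 − 3.84)/2 = 0.66 m; q_5 = 0.206 × 0.87 × 0.66 = 0.1183 m³/s
Stations 1, 6 contribute zero (depth or velocity is 0).
Q = Σ qᵢ = 0.9925 m³/s

0.993 m³/s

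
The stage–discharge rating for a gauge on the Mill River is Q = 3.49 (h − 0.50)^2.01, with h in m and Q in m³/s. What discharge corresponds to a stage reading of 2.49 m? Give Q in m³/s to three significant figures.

13.9 m³/s

Q = 3.49 × (2.49 − 0.50)^2.01 = 3.49 × 1.99^2.01 = 13.92 m³/s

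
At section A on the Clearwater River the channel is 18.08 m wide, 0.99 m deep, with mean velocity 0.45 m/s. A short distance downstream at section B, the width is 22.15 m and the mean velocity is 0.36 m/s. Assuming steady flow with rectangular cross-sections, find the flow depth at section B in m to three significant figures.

Q = A₁V₁ = (18.08×0.99) × 0.45 = 8.055 m³/s
d₂ = Q/(b₂ V₂) = 8.055/(22.15×0.36) = 1.010 m

1.01 m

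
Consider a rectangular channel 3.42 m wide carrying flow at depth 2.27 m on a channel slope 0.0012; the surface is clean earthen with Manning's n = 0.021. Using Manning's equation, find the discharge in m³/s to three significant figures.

12.6 m³/s

A = b·y = 3.42 × 2.27 = 7.763 m²
P = b + 2y = 3.42 + 2×2.27 = 7.960 m
R = A/P = 7.763/7.960 = 0.9753 m
Q = (1/n)·A·R^(2/3)·S^(1/2) = (1/0.021) × 7.763 × 0.9753^(2/3) × 0.0012^(1/2) = 12.59 m³/s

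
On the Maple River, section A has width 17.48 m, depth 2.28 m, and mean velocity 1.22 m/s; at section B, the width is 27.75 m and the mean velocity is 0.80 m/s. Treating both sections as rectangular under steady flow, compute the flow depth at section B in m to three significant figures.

Q = A₁V₁ = (17.48×2.28) × 1.22 = 48.62 m³/s
d₂ = Q/(b₂ V₂) = 48.62/(27.75×0.80) = 2.190 m

2.19 m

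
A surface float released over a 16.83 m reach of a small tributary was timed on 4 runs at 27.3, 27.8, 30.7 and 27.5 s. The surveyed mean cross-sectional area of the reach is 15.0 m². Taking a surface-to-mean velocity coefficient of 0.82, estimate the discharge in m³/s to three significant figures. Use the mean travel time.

7.31 m³/s

t̄ = (27.3 + 27.8 + 30.7 + 27.5) / 4 = 28.325 s
v_surface = L / t̄ = 16.83 / 28.325 = 0.5942 m/s
v_mean = 0.82 × 0.5942 = 0.4872 m/s
Q = A × v_mean = 15.0 × 0.4872 = 7.308 m³/s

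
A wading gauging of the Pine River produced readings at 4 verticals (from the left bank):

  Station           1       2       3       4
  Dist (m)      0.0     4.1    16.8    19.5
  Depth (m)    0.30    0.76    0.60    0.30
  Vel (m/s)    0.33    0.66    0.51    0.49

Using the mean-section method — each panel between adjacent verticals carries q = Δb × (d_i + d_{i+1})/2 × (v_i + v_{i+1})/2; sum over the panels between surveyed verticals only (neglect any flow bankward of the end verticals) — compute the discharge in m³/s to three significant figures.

6.74 m³/s

Panel 1-2: Δb = 4.1 m, d̄ = (0.30+0.76)/2 = 0.53, v̄ = (0.33+0.66)/2 = 0.495 → q = 4.1×0.53×0.495 = 1.076 m³/s
Panel 2-3: Δb = 12.7 m, d̄ = (0.76+0.60)/2 = 0.68, v̄ = (0.66+0.51)/2 = 0.585 → q = 12.7×0.68×0.585 = 5.052 m³/s
Panel 3-4: Δb = 2.7 m, d̄ = (0.60+0.30)/2 = 0.45, v̄ = (0.51+0.49)/2 = 0.5 → q = 2.7×0.45×0.5 = 0.6075 m³/s
Q = Σ q = 6.735 m³/s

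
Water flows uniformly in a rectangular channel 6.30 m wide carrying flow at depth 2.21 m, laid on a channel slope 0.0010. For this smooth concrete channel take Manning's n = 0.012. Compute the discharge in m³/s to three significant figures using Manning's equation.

43.7 m³/s

A = b·y = 6.30 × 2.21 = 13.92 m²
P = b + 2y = 6.30 + 2×2.21 = 10.72 m
R = A/P = 13.92/10.72 = 1.299 m
Q = (1/n)·A·R^(2/3)·S^(1/2) = (1/0.012) × 13.92 × 1.299^(2/3) × 0.0010^(1/2) = 43.68 m³/s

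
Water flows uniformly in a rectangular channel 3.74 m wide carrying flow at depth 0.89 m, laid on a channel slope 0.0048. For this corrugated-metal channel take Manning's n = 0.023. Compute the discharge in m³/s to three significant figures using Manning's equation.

A = b·y = 3.74 × 0.89 = 3.329 m²
P = b + 2y = 3.74 + 2×0.89 = 5.520 m
R = A/P = 3.329/5.520 = 0.6030 m
Q = (1/n)·A·R^(2/3)·S^(1/2) = (1/0.023) × 3.329 × 0.6030^(2/3) × 0.0048^(1/2) = 7.157 m³/s

7.16 m³/s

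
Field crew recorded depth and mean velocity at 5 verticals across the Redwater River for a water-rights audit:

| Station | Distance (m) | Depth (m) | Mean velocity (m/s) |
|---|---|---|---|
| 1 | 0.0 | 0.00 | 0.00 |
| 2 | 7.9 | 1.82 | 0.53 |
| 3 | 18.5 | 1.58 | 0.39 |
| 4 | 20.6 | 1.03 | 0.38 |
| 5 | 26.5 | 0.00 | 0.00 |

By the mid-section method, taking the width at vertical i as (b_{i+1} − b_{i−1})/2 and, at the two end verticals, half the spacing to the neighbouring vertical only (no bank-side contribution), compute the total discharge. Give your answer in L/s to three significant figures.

14400 L/s

w_2 = (18.5 − 0.0)/2 = 9.25 m; q_2 = 0.53 × 1.82 × 9.25 = 8.923 m³/s
w_3 = (20.6 − 7.9)/2 = 6.35 m; q_3 = 0.39 × 1.58 × 6.35 = 3.913 m³/s
w_4 = (26.5 − 18.5)/2 = 4 m; q_4 = 0.38 × 1.03 × 4 = 1.566 m³/s
Stations 1, 5 contribute zero (depth or velocity is 0).
Q = Σ qᵢ = 14.40 m³/s
= 14.40 × 1000 = 14400 L/s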